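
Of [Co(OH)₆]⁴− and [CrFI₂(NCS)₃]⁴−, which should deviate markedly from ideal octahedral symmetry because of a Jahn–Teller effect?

[CrFI₂(NCS)₃]⁴−

[Co(OH)₆]⁴−: Summing ligand charges against the −4 overall charge gives an oxidation state of +2 for cobalt. Group 9 minus oxidation state 2 gives a d⁷ configuration. Hydroxide is a weak-field ligand for a first-row metal, so the complex is high-spin. The d⁷ configuration leaves the e_g set evenly filled (or empty) — no strong Jahn–Teller driving force.
[CrFI₂(NCS)₃]⁴−: Summing ligand charges against the −4 overall charge gives an oxidation state of +2 for chromium. Group 6 minus oxidation state 2 gives a d⁴ configuration. Fluoride, iodide, and isothiocyanate are weak-field ligands for a first-row metal, so the complex is high-spin. The t₂g³e_g¹ (high-spin) configuration has an unevenly filled e_g set; the Jahn–Teller theorem predicts a tetragonal distortion (typically axial elongation) to lift the degeneracy.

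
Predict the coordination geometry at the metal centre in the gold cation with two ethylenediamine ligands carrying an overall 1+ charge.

tetrahedral

Ligand charges: ethylenediamine is neutral. With an overall charge of +1 the gold centre must be in the +1 oxidation state.
Group 11 minus oxidation state 1 gives a d¹⁰ configuration.
Counting donor atoms: 2×ethylenediamine (bidentate) → 4 donors. Coordination number = 4.
A d¹⁰ ion has no crystal-field stabilisation preference between square planar and tetrahedral, so four ligands adopt the sterically favoured tetrahedral geometry.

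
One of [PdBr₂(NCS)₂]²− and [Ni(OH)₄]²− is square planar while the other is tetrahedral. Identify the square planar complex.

For [PdBr₂(NCS)₂]²−: Summing ligand charges against the −2 overall charge gives an oxidation state of +2 for palladium. Palladium is a group-10 element; Pd(II) is therefore d⁸. A 4d d⁸ ion has a large crystal-field splitting; square planar leaves the high-energy d_{x²−y²} orbital empty and maximises CFSE. → square planar.
For [Ni(OH)₄]²−: Summing ligand charges against the −2 overall charge gives an oxidation state of +2 for nickel. Group 10 minus oxidation state 2 gives a d⁸ configuration. Hydroxide is a weak-field ligand. With weak-field ligands the CFSE gain from square planar is small, so a 3d d⁸ ion takes the sterically preferred tetrahedral geometry. → tetrahedral.

[PdBr₂(NCS)₂]²−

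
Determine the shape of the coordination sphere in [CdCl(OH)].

Ligand charges: each chloride is −1; each hydroxide is −1. With an overall charge of 0 the cadmium centre must be in the +2 oxidation state.
Cadmium is a group-12 element; Cd(II) is therefore d¹⁰.
With 2 monodentate ligands the coordination number is 2.
A d¹⁰ ion with only two ligands adopts a linear arrangement (sp hybridisation; no CFSE preference).

linear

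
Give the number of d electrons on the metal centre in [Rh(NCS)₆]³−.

Each isothiocyanate is −1; balancing the −3 overall charge requires Rh(III).
Rhodium is a group-9 element; Rh(III) is therefore d⁶.

d6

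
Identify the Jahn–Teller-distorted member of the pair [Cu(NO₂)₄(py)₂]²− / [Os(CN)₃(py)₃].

[Cu(NO₂)₄(py)₂]²−: Each nitro (N-bound nitrite) is −1; pyridine is neutral; balancing the −2 overall charge requires Cu(II). Cu sits in group 11, so the d-electron count is 11 − 2 = 9. The t₂g⁶e_g³ configuration has an unevenly filled e_g set; the Jahn–Teller theorem predicts a tetragonal distortion (typically axial elongation) to lift the degeneracy.
[Os(CN)₃(py)₃]: Each cyanide is −1; pyridine is neutral; balancing the 0 overall charge requires Os(III). Os sits in group 8, so the d-electron count is 8 − 3 = 5. A 5d ion has a large Δₒ and is invariably low-spin. The d⁵ configuration leaves the e_g set evenly filled (or empty) — no strong Jahn–Teller driving force.

[Cu(NO₂)₄(py)₂]²−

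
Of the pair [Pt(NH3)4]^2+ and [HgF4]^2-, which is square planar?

[Pt(NH3)4]^2+

For [Pt(NH3)4]^2+: Ligand charges: ammonia is neutral. With an overall charge of +2 the platinum centre must be in the +2 oxidation state. Group 10 minus oxidation state 2 gives a d⁸ configuration. A 5d d⁸ ion has a large crystal-field splitting; square planar leaves the high-energy d_{x²−y²} orbital empty and maximises CFSE. → square planar.
For [HgF4]^2-: Summing ligand charges against the −2 overall charge gives an oxidation state of +2 for mercury. Mercury is a group-12 element; Hg(II) is therefore d¹⁰. A d¹⁰ ion has no crystal-field stabilisation preference between square planar and tetrahedral, so four ligands adopt the sterically favoured tetrahedral geometry. → tetrahedral.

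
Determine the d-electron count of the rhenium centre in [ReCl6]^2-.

Each chloride is −1; balancing the −2 overall charge requires Re(IV).
Re sits in group 7, so the d-electron count is 7 − 4 = 3.

d3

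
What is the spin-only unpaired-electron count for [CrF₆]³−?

3 unpaired electrons

Each fluoride is −1; balancing the −3 overall charge requires Cr(III).
Chromium is a group-6 element; Cr(III) is therefore d³.
In an octahedral field the d³ configuration is t₂g³e_g⁰ (only one arrangement possible), giving 3 unpaired electrons.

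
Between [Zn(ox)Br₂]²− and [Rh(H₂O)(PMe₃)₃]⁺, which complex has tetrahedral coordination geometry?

[Zn(ox)Br₂]²−

For [Zn(ox)Br₂]²−: Summing ligand charges against the −2 overall charge gives an oxidation state of +2 for zinc. Zn sits in group 12, so the d-electron count is 12 − 2 = 10. A d¹⁰ ion has no crystal-field stabilisation preference between square planar and tetrahedral, so four ligands adopt the sterically favoured tetrahedral geometry. → tetrahedral.
For [Rh(H₂O)(PMe₃)₃]⁺: Summing ligand charges against the +1 overall charge gives an oxidation state of +1 for rhodium. Rhodium is a group-9 element; Rh(I) is therefore d⁸. A 4d d⁸ ion has a large crystal-field splitting; square planar leaves the high-energy d_{x²−y²} orbital empty and maximises CFSE. → square planar.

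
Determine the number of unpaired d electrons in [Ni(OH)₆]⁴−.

Each hydroxide is −1; balancing the −4 overall charge requires Ni(II).
Nickel is a group-10 element; Ni(II) is therefore d⁸.
In an octahedral field the d⁸ configuration is t₂g⁶e_g² (only one arrangement possible), giving 2 unpaired electrons.

2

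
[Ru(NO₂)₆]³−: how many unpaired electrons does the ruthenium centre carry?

1

Ligand charges: each nitro (N-bound nitrite) is −1. With an overall charge of −3 the ruthenium centre must be in the +3 oxidation state.
Ruthenium is a group-8 element; Ru(III) is therefore d⁵.
The spin state decides the count: a 4d ion has a large Δₒ and is invariably low-spin.
An octahedral low-spin d⁵ ion is t₂g⁵e_g⁰, giving 1 unpaired electron.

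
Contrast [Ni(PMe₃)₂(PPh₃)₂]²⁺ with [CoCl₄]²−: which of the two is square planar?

For [Ni(PMe₃)₂(PPh₃)₂]²⁺: Trimethylphosphine is neutral; triphenylphosphine is neutral; balancing the +2 overall charge requires Ni(II). Group 10 minus oxidation state 2 gives a d⁸ configuration. Trimethylphosphine and triphenylphosphine are strong-field ligands (high in the spectrochemical series). A 3d d⁸ ion with strong-field ligands gains enough CFSE to favour square planar over tetrahedral. → square planar.
For [CoCl₄]²−: Each chloride is −1; balancing the −2 overall charge requires Co(II). Co sits in group 9, so the d-electron count is 9 − 2 = 7. For a high-spin 3d d⁷ ion with weak-field ligands the small Δₜ gives little square-planar CFSE advantage, so four ligands adopt the sterically favoured tetrahedral geometry. → tetrahedral.

[Ni(PMe₃)₂(PPh₃)₂]²⁺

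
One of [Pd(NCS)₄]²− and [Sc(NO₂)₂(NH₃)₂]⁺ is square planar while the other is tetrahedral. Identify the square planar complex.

[Pd(NCS)₄]²−

For [Pd(NCS)₄]²−: Summing ligand charges against the −2 overall charge gives an oxidation state of +2 for palladium. Palladium is a group-10 element; Pd(II) is therefore d⁸. A 4d d⁸ ion has a large crystal-field splitting; square planar leaves the high-energy d_{x²−y²} orbital empty and maximises CFSE. → square planar.
For [Sc(NO₂)₂(NH₃)₂]⁺: Summing ligand charges against the +1 overall charge gives an oxidation state of +3 for scandium. Group 3 minus oxidation state 3 gives a d⁰ configuration. A d⁰ ion has no crystal-field stabilisation preference between square planar and tetrahedral, so four ligands adopt the sterically favoured tetrahedral geometry. → tetrahedral.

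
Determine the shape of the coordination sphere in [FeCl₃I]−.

tetrahedral

Summing ligand charges against the −1 overall charge gives an oxidation state of +3 for iron.
Iron is a group-8 element; Fe(III) is therefore d⁵.
Coordination number: 4.
Chloride and iodide are weak-field ligands.
A high-spin d⁵ ion has zero CFSE in either geometry, so four ligands adopt the sterically favoured tetrahedral geometry.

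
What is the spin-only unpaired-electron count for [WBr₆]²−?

2 unpaired electrons

Each bromide is −1; balancing the −2 overall charge requires W(IV).
W sits in group 6, so the d-electron count is 6 − 4 = 2.
In an octahedral field the d² configuration is t₂g²e_g⁰ (only one arrangement possible), giving 2 unpaired electrons.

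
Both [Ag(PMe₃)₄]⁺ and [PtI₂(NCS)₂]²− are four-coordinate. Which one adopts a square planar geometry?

For [Ag(PMe₃)₄]⁺: Summing ligand charges against the +1 overall charge gives an oxidation state of +1 for silver. Ag sits in group 11, so the d-electron count is 11 − 1 = 10. A d¹⁰ ion has no crystal-field stabilisation preference between square planar and tetrahedral, so four ligands adopt the sterically favoured tetrahedral geometry. → tetrahedral.
For [PtI₂(NCS)₂]²−: Ligand charges: each iodide is −1; each isothiocyanate is −1. With an overall charge of −2 the platinum centre must be in the +2 oxidation state. Platinum is a group-10 element; Pt(II) is therefore d⁸. A 5d d⁸ ion has a large crystal-field splitting; square planar leaves the high-energy d_{x²−y²} orbital empty and maximises CFSE. → square planar.

[PtI₂(NCS)₂]²−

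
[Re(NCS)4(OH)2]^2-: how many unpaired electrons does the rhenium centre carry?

Each isothiocyanate is −1; each hydroxide is −1; balancing the −2 overall charge requires Re(IV).
Rhenium is a group-7 element; Re(IV) is therefore d³.
In an octahedral field the d³ configuration is t₂g³e_g⁰ (only one arrangement possible), giving 3 unpaired electrons.

3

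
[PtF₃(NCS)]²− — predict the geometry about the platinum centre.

Each fluoride is −1; each isothiocyanate is −1; balancing the −2 overall charge requires Pt(II).
Pt sits in group 10, so the d-electron count is 10 − 2 = 8.
Coordination number: 4.
A 5d d⁸ ion has a large crystal-field splitting; square planar leaves the high-energy d_{x²−y²} orbital empty and maximises CFSE.

square planar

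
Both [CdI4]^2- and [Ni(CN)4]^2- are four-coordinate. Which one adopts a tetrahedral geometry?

[CdI4]^2-

For [CdI4]^2-: Summing ligand charges against the −2 overall charge gives an oxidation state of +2 for cadmium. Group 12 minus oxidation state 2 gives a d¹⁰ configuration. A d¹⁰ ion has no crystal-field stabilisation preference between square planar and tetrahedral, so four ligands adopt the sterically favoured tetrahedral geometry. → tetrahedral.
For [Ni(CN)4]^2-: Summing ligand charges against the −2 overall charge gives an oxidation state of +2 for nickel. Nickel is a group-10 element; Ni(II) is therefore d⁸. Cyanide is a strong-field ligand (high in the spectrochemical series). A 3d d⁸ ion with strong-field ligands gains enough CFSE to favour square planar over tetrahedral. → square planar.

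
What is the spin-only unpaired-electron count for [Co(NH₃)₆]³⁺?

0

Ligand charges: ammonia is neutral. With an overall charge of +3 the cobalt centre must be in the +3 oxidation state.
Co sits in group 9, so the d-electron count is 9 − 3 = 6.
The spin state decides the count: Co(III) has an exceptionally large octahedral splitting and is low-spin with essentially every ligand except fluoride.
An octahedral low-spin d⁶ ion is t₂g⁶e_g⁰, giving 0 unpaired electrons.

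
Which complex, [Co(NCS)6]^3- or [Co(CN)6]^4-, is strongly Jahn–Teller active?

[Co(CN)6]^4-

[Co(NCS)6]^3-: Each isothiocyanate is −1; balancing the −3 overall charge requires Co(III). Cobalt is a group-9 element; Co(III) is therefore d⁶. Co(III) has an exceptionally large octahedral splitting and is low-spin with essentially every ligand except fluoride. The d⁶ configuration leaves the e_g set evenly filled (or empty) — no strong Jahn–Teller driving force.
[Co(CN)6]^4-: Summing ligand charges against the −4 overall charge gives an oxidation state of +2 for cobalt. Co sits in group 9, so the d-electron count is 9 − 2 = 7. Cyanide is a strong-field ligand (high in the spectrochemical series) for a first-row metal, so the complex is low-spin. The t₂g⁶e_g¹ (low-spin) configuration has an unevenly filled e_g set; the Jahn–Teller theorem predicts a tetragonal distortion (typically axial elongation) to lift the degeneracy.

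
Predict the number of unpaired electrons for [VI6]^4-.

3

Summing ligand charges against the −4 overall charge gives an oxidation state of +2 for vanadium.
Group 5 minus oxidation state 2 gives a d³ configuration.
In an octahedral field the d³ configuration is t₂g³e_g⁰ (only one arrangement possible), giving 3 unpaired electrons.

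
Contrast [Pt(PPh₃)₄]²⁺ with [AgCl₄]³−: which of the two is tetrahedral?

[AgCl₄]³−

For [Pt(PPh₃)₄]²⁺: Ligand charges: triphenylphosphine is neutral. With an overall charge of +2 the platinum centre must be in the +2 oxidation state. Group 10 minus oxidation state 2 gives a d⁸ configuration. A 5d d⁸ ion has a large crystal-field splitting; square planar leaves the high-energy d_{x²−y²} orbital empty and maximises CFSE. → square planar.
For [AgCl₄]³−: Each chloride is −1; balancing the −3 overall charge requires Ag(I). Group 11 minus oxidation state 1 gives a d¹⁰ configuration. A d¹⁰ ion has no crystal-field stabilisation preference between square planar and tetrahedral, so four ligands adopt the sterically favoured tetrahedral geometry. → tetrahedral.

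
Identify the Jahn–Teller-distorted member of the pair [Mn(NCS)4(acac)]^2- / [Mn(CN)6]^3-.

[Mn(NCS)4(acac)]^2-: Each isothiocyanate is −1; each acetylacetonate is −1; balancing the −2 overall charge requires Mn(III). Group 7 minus oxidation state 3 gives a d⁴ configuration. Acetylacetonate and isothiocyanate are weak-field ligands for a first-row metal, so the complex is high-spin. The t₂g³e_g¹ (high-spin) configuration has an unevenly filled e_g set; the Jahn–Teller theorem predicts a tetragonal distortion (typically axial elongation) to lift the degeneracy.
[Mn(CN)6]^3-: Summing ligand charges against the −3 overall charge gives an oxidation state of +3 for manganese. Group 7 minus oxidation state 3 gives a d⁴ configuration. Cyanide is a strong-field ligand (high in the spectrochemical series) for a first-row metal, so the complex is low-spin. The d⁴ configuration leaves the e_g set evenly filled (or empty) — no strong Jahn–Teller driving force.

[Mn(NCS)4(acac)]^2-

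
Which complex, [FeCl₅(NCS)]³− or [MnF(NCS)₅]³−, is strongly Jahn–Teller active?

[FeCl₅(NCS)]³−: Summing ligand charges against the −3 overall charge gives an oxidation state of +3 for iron. Iron is a group-8 element; Fe(III) is therefore d⁵. Chloride and isothiocyanate are weak-field ligands for a first-row metal, so the complex is high-spin. The d⁵ configuration leaves the e_g set evenly filled (or empty) — no strong Jahn–Teller driving force.
[MnF(NCS)₅]³−: Summing ligand charges against the −3 overall charge gives an oxidation state of +3 for manganese. Group 7 minus oxidation state 3 gives a d⁴ configuration. Fluoride and isothiocyanate are weak-field ligands for a first-row metal, so the complex is high-spin. The t₂g³e_g¹ (high-spin) configuration has an unevenly filled e_g set; the Jahn–Teller theorem predicts a tetragonal distortion (typically axial elongation) to lift the degeneracy.

[MnF(NCS)₅]³−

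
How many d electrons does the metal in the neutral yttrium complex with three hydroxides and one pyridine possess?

d0

Ligand charges: each hydroxide is −1; pyridine is neutral. With an overall charge of 0 the yttrium centre must be in the +3 oxidation state.
Group 3 minus oxidation state 3 gives a d⁰ configuration.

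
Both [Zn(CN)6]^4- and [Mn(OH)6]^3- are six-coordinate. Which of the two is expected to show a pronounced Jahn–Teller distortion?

[Mn(OH)6]^3-

[Zn(CN)6]^4-: Summing ligand charges against the −4 overall charge gives an oxidation state of +2 for zinc. Zn sits in group 12, so the d-electron count is 12 − 2 = 10. The d¹⁰ configuration leaves the e_g set evenly filled (or empty) — no strong Jahn–Teller driving force.
[Mn(OH)6]^3-: Summing ligand charges against the −3 overall charge gives an oxidation state of +3 for manganese. Mn sits in group 7, so the d-electron count is 7 − 3 = 4. Hydroxide is a weak-field ligand for a first-row metal, so the complex is high-spin. The t₂g³e_g¹ (high-spin) configuration has an unevenly filled e_g set; the Jahn–Teller theorem predicts a tetragonal distortion (typically axial elongation) to lift the degeneracy.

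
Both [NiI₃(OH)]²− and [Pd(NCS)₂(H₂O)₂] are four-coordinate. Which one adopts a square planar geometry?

For [NiI₃(OH)]²−: Each iodide is −1; each hydroxide is −1; balancing the −2 overall charge requires Ni(II). Group 10 minus oxidation state 2 gives a d⁸ configuration. Hydroxide and iodide are weak-field ligands. With weak-field ligands the CFSE gain from square planar is small, so a 3d d⁸ ion takes the sterically preferred tetrahedral geometry. → tetrahedral.
For [Pd(NCS)₂(H₂O)₂]: Each isothiocyanate is −1; water is neutral; balancing the 0 overall charge requires Pd(II). Group 10 minus oxidation state 2 gives a d⁸ configuration. A 4d d⁸ ion has a large crystal-field splitting; square planar leaves the high-energy d_{x²−y²} orbital empty and maximises CFSE. → square planar.

[Pd(NCS)₂(H₂O)₂]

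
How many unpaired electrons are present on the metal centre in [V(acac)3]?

2

Summing ligand charges against the 0 overall charge gives an oxidation state of +3 for vanadium.
Group 5 minus oxidation state 3 gives a d² configuration.
Counting donor atoms: 3×acetylacetonate (bidentate) → 6 donors. Coordination number = 6.
In an octahedral field the d² configuration is t₂g²e_g⁰ (only one arrangement possible), giving 2 unpaired electrons.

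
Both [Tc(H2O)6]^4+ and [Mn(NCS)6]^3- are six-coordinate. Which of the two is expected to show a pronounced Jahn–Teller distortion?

[Mn(NCS)6]^3-

[Tc(H2O)6]^4+: Water is neutral; balancing the +4 overall charge requires Tc(IV). Technetium is a group-7 element; Tc(IV) is therefore d³. The d³ configuration leaves the e_g set evenly filled (or empty) — no strong Jahn–Teller driving force.
[Mn(NCS)6]^3-: Ligand charges: each isothiocyanate is −1. With an overall charge of −3 the manganese centre must be in the +3 oxidation state. Group 7 minus oxidation state 3 gives a d⁴ configuration. Isothiocyanate is a weak-field ligand for a first-row metal, so the complex is high-spin. The t₂g³e_g¹ (high-spin) configuration has an unevenly filled e_g set; the Jahn–Teller theorem predicts a tetragonal distortion (typically axial elongation) to lift the degeneracy.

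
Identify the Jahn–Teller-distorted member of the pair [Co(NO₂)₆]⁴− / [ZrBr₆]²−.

[Co(NO₂)₆]⁴−: Each nitro (N-bound nitrite) is −1; balancing the −4 overall charge requires Co(II). Co sits in group 9, so the d-electron count is 9 − 2 = 7. Nitro (N-bound nitrite) is a strong-field ligand (high in the spectrochemical series) for a first-row metal, so the complex is low-spin. The t₂g⁶e_g¹ (low-spin) configuration has an unevenly filled e_g set; the Jahn–Teller theorem predicts a tetragonal distortion (typically axial elongation) to lift the degeneracy.
[ZrBr₆]²−: Each bromide is −1; balancing the −2 overall charge requires Zr(IV). Zr sits in group 4, so the d-electron count is 4 − 4 = 0. The d⁰ configuration leaves the e_g set evenly filled (or empty) — no strong Jahn–Teller driving force.

[Co(NO₂)₆]⁴−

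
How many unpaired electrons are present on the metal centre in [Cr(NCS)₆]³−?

Ligand charges: each isothiocyanate is −1. With an overall charge of −3 the chromium centre must be in the +3 oxidation state.
Cr sits in group 6, so the d-electron count is 6 − 3 = 3.
In an octahedral field the d³ configuration is t₂g³e_g⁰ (only one arrangement possible), giving 3 unpaired electrons.

3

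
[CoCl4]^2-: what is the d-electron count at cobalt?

Ligand charges: each chloride is −1. With an overall charge of −2 the cobalt centre must be in the +2 oxidation state.
Co sits in group 9, so the d-electron count is 9 − 2 = 7.

d7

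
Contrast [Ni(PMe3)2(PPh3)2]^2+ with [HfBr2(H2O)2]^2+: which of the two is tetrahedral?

For [Ni(PMe3)2(PPh3)2]^2+: Trimethylphosphine is neutral; triphenylphosphine is neutral; balancing the +2 overall charge requires Ni(II). Group 10 minus oxidation state 2 gives a d⁸ configuration. Trimethylphosphine and triphenylphosphine are strong-field ligands (high in the spectrochemical series). A 3d d⁸ ion with strong-field ligands gains enough CFSE to favour square planar over tetrahedral. → square planar.
For [HfBr2(H2O)2]^2+: Ligand charges: each bromide is −1; water is neutral. With an overall charge of +2 the hafnium centre must be in the +4 oxidation state. Hf sits in group 4, so the d-electron count is 4 − 4 = 0. A d⁰ ion has no crystal-field stabilisation preference between square planar and tetrahedral, so four ligands adopt the sterically favoured tetrahedral geometry. → tetrahedral.

[HfBr2(H2O)2]^2+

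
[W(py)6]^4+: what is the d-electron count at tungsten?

Pyridine is neutral; balancing the +4 overall charge requires W(IV).
Tungsten is a group-6 element; W(IV) is therefore d².

d²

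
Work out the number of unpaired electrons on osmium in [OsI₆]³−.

1

Summing ligand charges against the −3 overall charge gives an oxidation state of +3 for osmium.
Osmium is a group-8 element; Os(III) is therefore d⁵.
The spin state decides the count: a 5d ion has a large Δₒ and is invariably low-spin.
An octahedral low-spin d⁵ ion is t₂g⁵e_g⁰, giving 1 unpaired electron.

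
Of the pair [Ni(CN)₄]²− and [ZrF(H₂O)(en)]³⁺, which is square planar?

[Ni(CN)₄]²−

For [Ni(CN)₄]²−: Each cyanide is −1; balancing the −2 overall charge requires Ni(II). Group 10 minus oxidation state 2 gives a d⁸ configuration. Cyanide is a strong-field ligand (high in the spectrochemical series). A 3d d⁸ ion with strong-field ligands gains enough CFSE to favour square planar over tetrahedral. → square planar.
For [ZrF(H₂O)(en)]³⁺: Each fluoride is −1; water is neutral; ethylenediamine is neutral; balancing the +3 overall charge requires Zr(IV). Zr sits in group 4, so the d-electron count is 4 − 4 = 0. A d⁰ ion has no crystal-field stabilisation preference between square planar and tetrahedral, so four ligands adopt the sterically favoured tetrahedral geometry. → tetrahedral.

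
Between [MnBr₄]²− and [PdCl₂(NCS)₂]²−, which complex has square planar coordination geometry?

For [MnBr₄]²−: Ligand charges: each bromide is −1. With an overall charge of −2 the manganese centre must be in the +2 oxidation state. Mn sits in group 7, so the d-electron count is 7 − 2 = 5. A high-spin d⁵ ion has zero CFSE in either geometry, so four ligands adopt the sterically favoured tetrahedral geometry. → tetrahedral.
For [PdCl₂(NCS)₂]²−: Ligand charges: each chloride is −1; each isothiocyanate is −1. With an overall charge of −2 the palladium centre must be in the +2 oxidation state. Palladium is a group-10 element; Pd(II) is therefore d⁸. A 4d d⁸ ion has a large crystal-field splitting; square planar leaves the high-energy d_{x²−y²} orbital empty and maximises CFSE. → square planar.

[PdCl₂(NCS)₂]²−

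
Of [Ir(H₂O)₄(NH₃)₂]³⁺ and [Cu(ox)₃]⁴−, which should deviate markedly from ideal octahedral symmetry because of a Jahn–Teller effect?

[Cu(ox)₃]⁴−

[Ir(H₂O)₄(NH₃)₂]³⁺: Water is neutral; ammonia is neutral; balancing the +3 overall charge requires Ir(III). Iridium is a group-9 element; Ir(III) is therefore d⁶. A 5d ion has a large Δₒ and is invariably low-spin. The d⁶ configuration leaves the e_g set evenly filled (or empty) — no strong Jahn–Teller driving force.
[Cu(ox)₃]⁴−: Summing ligand charges against the −4 overall charge gives an oxidation state of +2 for copper. Group 11 minus oxidation state 2 gives a d⁹ configuration. The t₂g⁶e_g³ configuration has an unevenly filled e_g set; the Jahn–Teller theorem predicts a tetragonal distortion (typically axial elongation) to lift the degeneracy.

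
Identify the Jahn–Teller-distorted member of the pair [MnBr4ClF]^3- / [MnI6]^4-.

[MnBr4ClF]^3-

[MnBr4ClF]^3-: Ligand charges: each bromide is −1; each chloride is −1; each fluoride is −1. With an overall charge of −3 the manganese centre must be in the +3 oxidation state. Manganese is a group-7 element; Mn(III) is therefore d⁴. Bromide, chloride, and fluoride are weak-field ligands for a first-row metal, so the complex is high-spin. The t₂g³e_g¹ (high-spin) configuration has an unevenly filled e_g set; the Jahn–Teller theorem predicts a tetragonal distortion (typically axial elongation) to lift the degeneracy.
[MnI6]^4-: Summing ligand charges against the −4 overall charge gives an oxidation state of +2 for manganese. Group 7 minus oxidation state 2 gives a d⁵ configuration. Iodide is a weak-field ligand for a first-row metal, so the complex is high-spin. The d⁵ configuration leaves the e_g set evenly filled (or empty) — no strong Jahn–Teller driving force.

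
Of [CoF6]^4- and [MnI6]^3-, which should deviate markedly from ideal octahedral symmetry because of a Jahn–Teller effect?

[MnI6]^3-

[CoF6]^4-: Ligand charges: each fluoride is −1. With an overall charge of −4 the cobalt centre must be in the +2 oxidation state. Group 9 minus oxidation state 2 gives a d⁷ configuration. Fluoride is a weak-field ligand for a first-row metal, so the complex is high-spin. The d⁷ configuration leaves the e_g set evenly filled (or empty) — no strong Jahn–Teller driving force.
[MnI6]^3-: Each iodide is −1; balancing the −3 overall charge requires Mn(III). Manganese is a group-7 element; Mn(III) is therefore d⁴. Iodide is a weak-field ligand for a first-row metal, so the complex is high-spin. The t₂g³e_g¹ (high-spin) configuration has an unevenly filled e_g set; the Jahn–Teller theorem predicts a tetragonal distortion (typically axial elongation) to lift the degeneracy.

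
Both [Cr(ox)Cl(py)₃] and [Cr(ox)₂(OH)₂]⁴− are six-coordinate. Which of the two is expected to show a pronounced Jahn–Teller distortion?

[Cr(ox)Cl(py)₃]: Ligand charges: each oxalate is −2; each chloride is −1; pyridine is neutral. With an overall charge of 0 the chromium centre must be in the +3 oxidation state. Cr sits in group 6, so the d-electron count is 6 − 3 = 3. The d³ configuration leaves the e_g set evenly filled (or empty) — no strong Jahn–Teller driving force.
[Cr(ox)₂(OH)₂]⁴−: Summing ligand charges against the −4 overall charge gives an oxidation state of +2 for chromium. Chromium is a group-6 element; Cr(II) is therefore d⁴. Hydroxide and oxalate are weak-field ligands for a first-row metal, so the complex is high-spin. The t₂g³e_g¹ (high-spin) configuration has an unevenly filled e_g set; the Jahn–Teller theorem predicts a tetragonal distortion (typically axial elongation) to lift the degeneracy.

[Cr(ox)₂(OH)₂]⁴−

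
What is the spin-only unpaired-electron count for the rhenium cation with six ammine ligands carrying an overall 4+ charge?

3

Summing ligand charges against the +4 overall charge gives an oxidation state of +4 for rhenium.
Group 7 minus oxidation state 4 gives a d³ configuration.
In an octahedral field the d³ configuration is t₂g³e_g⁰ (only one arrangement possible), giving 3 unpaired electrons.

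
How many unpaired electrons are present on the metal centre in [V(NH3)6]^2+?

Ammonia is neutral; balancing the +2 overall charge requires V(II).
V sits in group 5, so the d-electron count is 5 − 2 = 3.
In an octahedral field the d³ configuration is t₂g³e_g⁰ (only one arrangement possible), giving 3 unpaired electrons.

3 unpaired electrons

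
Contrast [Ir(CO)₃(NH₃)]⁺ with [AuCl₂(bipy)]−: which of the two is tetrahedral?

For [Ir(CO)₃(NH₃)]⁺: Summing ligand charges against the +1 overall charge gives an oxidation state of +1 for iridium. Iridium is a group-9 element; Ir(I) is therefore d⁸. A 5d d⁸ ion has a large crystal-field splitting; square planar leaves the high-energy d_{x²−y²} orbital empty and maximises CFSE. → square planar.
For [AuCl₂(bipy)]−: Each chloride is −1; 2,2′-bipyridine is neutral; balancing the −1 overall charge requires Au(I). Gold is a group-11 element; Au(I) is therefore d¹⁰. A d¹⁰ ion has no crystal-field stabilisation preference between square planar and tetrahedral, so four ligands adopt the sterically favoured tetrahedral geometry. → tetrahedral.

[AuCl₂(bipy)]−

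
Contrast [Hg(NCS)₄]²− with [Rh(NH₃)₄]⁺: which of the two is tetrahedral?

For [Hg(NCS)₄]²−: Each isothiocyanate is −1; balancing the −2 overall charge requires Hg(II). Mercury is a group-12 element; Hg(II) is therefore d¹⁰. A d¹⁰ ion has no crystal-field stabilisation preference between square planar and tetrahedral, so four ligands adopt the sterically favoured tetrahedral geometry. → tetrahedral.
For [Rh(NH₃)₄]⁺: Ligand charges: ammonia is neutral. With an overall charge of +1 the rhodium centre must be in the +1 oxidation state. Rh sits in group 9, so the d-electron count is 9 − 1 = 8. A 4d d⁸ ion has a large crystal-field splitting; square planar leaves the high-energy d_{x²−y²} orbital empty and maximises CFSE. → square planar.

[Hg(NCS)₄]²−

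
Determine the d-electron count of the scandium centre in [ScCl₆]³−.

Each chloride is −1; balancing the −3 overall charge requires Sc(III).
Sc sits in group 3, so the d-electron count is 3 − 3 = 0.

d0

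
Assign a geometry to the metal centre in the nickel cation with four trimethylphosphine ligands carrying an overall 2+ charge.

square planar

Ligand charges: trimethylphosphine is neutral. With an overall charge of +2 the nickel centre must be in the +2 oxidation state.
Nickel is a group-10 element; Ni(II) is therefore d⁸.
Coordination number: 4.
Trimethylphosphine is a strong-field ligand (high in the spectrochemical series).
A 3d d⁸ ion with strong-field ligands gains enough CFSE to favour square planar over tetrahedral.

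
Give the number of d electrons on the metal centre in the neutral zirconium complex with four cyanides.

d0

Summing ligand charges against the 0 overall charge gives an oxidation state of +4 for zirconium.
Group 4 minus oxidation state 4 gives a d⁰ configuration.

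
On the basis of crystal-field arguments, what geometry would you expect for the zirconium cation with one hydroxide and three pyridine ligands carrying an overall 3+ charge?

tetrahedral

Ligand charges: each hydroxide is −1; pyridine is neutral. With an overall charge of +3 the zirconium centre must be in the +4 oxidation state.
Zr sits in group 4, so the d-electron count is 4 − 4 = 0.
With 4 monodentate ligands the coordination number is 4.
A d⁰ ion has no crystal-field stabilisation preference between square planar and tetrahedral, so four ligands adopt the sterically favoured tetrahedral geometry.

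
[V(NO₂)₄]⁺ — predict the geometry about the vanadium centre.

Each nitro (N-bound nitrite) is −1; balancing the +1 overall charge requires V(V).
Vanadium is a group-5 element; V(V) is therefore d⁰.
Coordination number: 4.
A d⁰ ion has no crystal-field stabilisation preference between square planar and tetrahedral, so four ligands adopt the sterically favoured tetrahedral geometry.

tetrahedral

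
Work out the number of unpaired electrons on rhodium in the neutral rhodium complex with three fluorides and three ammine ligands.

Each fluoride is −1; ammonia is neutral; balancing the 0 overall charge requires Rh(III).
Group 9 minus oxidation state 3 gives a d⁶ configuration.
The spin state decides the count: a 4d ion has a large Δₒ and is invariably low-spin.
An octahedral low-spin d⁶ ion is t₂g⁶e_g⁰, giving 0 unpaired electrons.

0 unpaired electrons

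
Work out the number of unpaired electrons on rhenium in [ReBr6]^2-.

Summing ligand charges against the −2 overall charge gives an oxidation state of +4 for rhenium.
Re sits in group 7, so the d-electron count is 7 − 4 = 3.
In an octahedral field the d³ configuration is t₂g³e_g⁰ (only one arrangement possible), giving 3 unpaired electrons.

3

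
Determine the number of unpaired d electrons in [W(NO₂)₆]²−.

2 unpaired electrons

Each nitro (N-bound nitrite) is −1; balancing the −2 overall charge requires W(IV).
Group 6 minus oxidation state 4 gives a d² configuration.
In an octahedral field the d² configuration is t₂g²e_g⁰ (only one arrangement possible), giving 2 unpaired electrons.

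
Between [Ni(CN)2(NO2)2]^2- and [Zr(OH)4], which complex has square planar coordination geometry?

For [Ni(CN)2(NO2)2]^2-: Ligand charges: each cyanide is −1; each nitro (N-bound nitrite) is −1. With an overall charge of −2 the nickel centre must be in the +2 oxidation state. Ni sits in group 10, so the d-electron count is 10 − 2 = 8. Cyanide and nitro (N-bound nitrite) are strong-field ligands (high in the spectrochemical series). A 3d d⁸ ion with strong-field ligands gains enough CFSE to favour square planar over tetrahedral. → square planar.
For [Zr(OH)4]: Ligand charges: each hydroxide is −1. With an overall charge of 0 the zirconium centre must be in the +4 oxidation state. Zr sits in group 4, so the d-electron count is 4 − 4 = 0. A d⁰ ion has no crystal-field stabilisation preference between square planar and tetrahedral, so four ligands adopt the sterically favoured tetrahedral geometry. → tetrahedral.

[Ni(CN)2(NO2)2]^2-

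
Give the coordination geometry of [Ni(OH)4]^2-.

Each hydroxide is −1; balancing the −2 overall charge requires Ni(II).
Nickel is a group-10 element; Ni(II) is therefore d⁸.
With 4 monodentate ligands the coordination number is 4.
Hydroxide is a weak-field ligand.
With weak-field ligands the CFSE gain from square planar is small, so a 3d d⁸ ion takes the sterically preferred tetrahedral geometry.

tetrahedral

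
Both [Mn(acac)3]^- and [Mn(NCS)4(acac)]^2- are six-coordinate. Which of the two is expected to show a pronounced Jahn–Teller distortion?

[Mn(acac)3]^-: Ligand charges: each acetylacetonate is −1. With an overall charge of −1 the manganese centre must be in the +2 oxidation state. Mn sits in group 7, so the d-electron count is 7 − 2 = 5. Acetylacetonate is a weak-field ligand for a first-row metal, so the complex is high-spin. The d⁵ configuration leaves the e_g set evenly filled (or empty) — no strong Jahn–Teller driving force.
[Mn(NCS)4(acac)]^2-: Ligand charges: each isothiocyanate is −1; each acetylacetonate is −1. With an overall charge of −2 the manganese centre must be in the +3 oxidation state. Group 7 minus oxidation state 3 gives a d⁴ configuration. Acetylacetonate and isothiocyanate are weak-field ligands for a first-row metal, so the complex is high-spin. The t₂g³e_g¹ (high-spin) configuration has an unevenly filled e_g set; the Jahn–Teller theorem predicts a tetragonal distortion (typically axial elongation) to lift the degeneracy.

[Mn(NCS)4(acac)]^2-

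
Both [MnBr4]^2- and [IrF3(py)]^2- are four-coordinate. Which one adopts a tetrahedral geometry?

For [MnBr4]^2-: Ligand charges: each bromide is −1. With an overall charge of −2 the manganese centre must be in the +2 oxidation state. Mn sits in group 7, so the d-electron count is 7 − 2 = 5. A high-spin d⁵ ion has zero CFSE in either geometry, so four ligands adopt the sterically favoured tetrahedral geometry. → tetrahedral.
For [IrF3(py)]^2-: Each fluoride is −1; pyridine is neutral; balancing the −2 overall charge requires Ir(I). Group 9 minus oxidation state 1 gives a d⁸ configuration. A 5d d⁸ ion has a large crystal-field splitting; square planar leaves the high-energy d_{x²−y²} orbital empty and maximises CFSE. → square planar.

[MnBr4]^2-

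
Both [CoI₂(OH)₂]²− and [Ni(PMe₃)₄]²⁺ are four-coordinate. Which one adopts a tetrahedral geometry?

[CoI₂(OH)₂]²−

For [CoI₂(OH)₂]²−: Each iodide is −1; each hydroxide is −1; balancing the −2 overall charge requires Co(II). Cobalt is a group-9 element; Co(II) is therefore d⁷. For a high-spin 3d d⁷ ion with weak-field ligands the small Δₜ gives little square-planar CFSE advantage, so four ligands adopt the sterically favoured tetrahedral geometry. → tetrahedral.
For [Ni(PMe₃)₄]²⁺: Ligand charges: trimethylphosphine is neutral. With an overall charge of +2 the nickel centre must be in the +2 oxidation state. Nickel is a group-10 element; Ni(II) is therefore d⁸. Trimethylphosphine is a strong-field ligand (high in the spectrochemical series). A 3d d⁸ ion with strong-field ligands gains enough CFSE to favour square planar over tetrahedral. → square planar.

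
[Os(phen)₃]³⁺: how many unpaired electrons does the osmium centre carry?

1

Summing ligand charges against the +3 overall charge gives an oxidation state of +3 for osmium.
Osmium is a group-8 element; Os(III) is therefore d⁵.
Counting donor atoms: 3×1,10-phenanthroline (bidentate) → 6 donors. Coordination number = 6.
The spin state decides the count: a 5d ion has a large Δₒ and is invariably low-spin.
An octahedral low-spin d⁵ ion is t₂g⁵e_g⁰, giving 1 unpaired electron.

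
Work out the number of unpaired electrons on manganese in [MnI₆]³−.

4 unpaired electrons

Ligand charges: each iodide is −1. With an overall charge of −3 the manganese centre must be in the +3 oxidation state.
Mn sits in group 7, so the d-electron count is 7 − 3 = 4.
The spin state decides the count: Iodide is a weak-field ligand for a first-row metal, so the complex is high-spin.
An octahedral high-spin d⁴ ion is t₂g³e_g¹, giving 4 unpaired electrons.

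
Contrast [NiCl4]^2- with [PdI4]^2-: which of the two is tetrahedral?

For [NiCl4]^2-: Summing ligand charges against the −2 overall charge gives an oxidation state of +2 for nickel. Nickel is a group-10 element; Ni(II) is therefore d⁸. Chloride is a weak-field ligand. With weak-field ligands the CFSE gain from square planar is small, so a 3d d⁸ ion takes the sterically preferred tetrahedral geometry. → tetrahedral.
For [PdI4]^2-: Summing ligand charges against the −2 overall charge gives an oxidation state of +2 for palladium. Palladium is a group-10 element; Pd(II) is therefore d⁸. A 4d d⁸ ion has a large crystal-field splitting; square planar leaves the high-energy d_{x²−y²} orbital empty and maximises CFSE. → square planar.

[NiCl4]^2-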